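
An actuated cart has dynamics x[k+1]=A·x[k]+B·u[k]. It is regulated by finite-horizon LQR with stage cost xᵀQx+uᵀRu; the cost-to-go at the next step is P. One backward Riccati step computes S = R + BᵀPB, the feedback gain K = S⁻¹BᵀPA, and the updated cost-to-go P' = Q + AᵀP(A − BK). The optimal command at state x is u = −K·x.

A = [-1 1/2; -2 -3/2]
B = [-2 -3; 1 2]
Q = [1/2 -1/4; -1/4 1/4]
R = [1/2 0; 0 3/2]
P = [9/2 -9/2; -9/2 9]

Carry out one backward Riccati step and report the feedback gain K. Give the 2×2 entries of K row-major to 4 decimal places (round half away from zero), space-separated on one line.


BᵀP = [-13.5000 18.0000; -22.5000 31.5000]
S = R + BᵀPB = [1/2 0; 0 3/2] + [45.0000 76.5000; 76.5000 130.5000] = [45.5000 76.5000; 76.5000 132.0000]
BᵀPA = [-22.5000 -33.7500; -40.5000 -58.5000]
K = S⁻¹·BᵀPA = [0.8341 0.1317; -0.7902 -0.5195]
A−BK = [-1.7024 -0.7951; -1.2537 -0.5927]
AᵀP(A−BK) = [9.2634 4.4232; 4.4232 2.1787]
P' = Q + AᵀP(A−BK) = [9.7634 4.1732; 4.1732 2.4287]
tr(P') = 12.1921

0.8341 0.1317 -0.7902 -0.5195


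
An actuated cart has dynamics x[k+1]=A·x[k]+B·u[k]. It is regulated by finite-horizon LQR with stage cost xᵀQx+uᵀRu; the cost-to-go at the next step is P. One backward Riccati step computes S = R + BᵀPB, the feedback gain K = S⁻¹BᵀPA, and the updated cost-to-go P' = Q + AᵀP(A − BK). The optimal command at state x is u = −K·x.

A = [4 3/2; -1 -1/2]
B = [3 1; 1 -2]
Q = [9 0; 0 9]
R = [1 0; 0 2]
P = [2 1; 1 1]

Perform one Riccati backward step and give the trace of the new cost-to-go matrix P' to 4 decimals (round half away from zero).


20.2112

BᵀP = [7.0000 4.0000; 0.0000 -1.0000]
S = R + BᵀPB = [1 0; 0 2] + [25.0000 -1.0000; -1.0000 2.0000] = [26.0000 -1.0000; -1.0000 4.0000]
BᵀPA = [24.0000 8.5000; 1.0000 0.5000]
K = S⁻¹·BᵀPA = [0.9417 0.3350; 0.4854 0.2087]
A−BK = [0.6893 0.2864; -0.9709 -0.4175]
AᵀP(A−BK) = [1.9126 0.7524; 0.7524 0.2985]
P' = Q + AᵀP(A−BK) = [10.9126 0.7524; 0.7524 9.2985]
tr(P') = 20.2112


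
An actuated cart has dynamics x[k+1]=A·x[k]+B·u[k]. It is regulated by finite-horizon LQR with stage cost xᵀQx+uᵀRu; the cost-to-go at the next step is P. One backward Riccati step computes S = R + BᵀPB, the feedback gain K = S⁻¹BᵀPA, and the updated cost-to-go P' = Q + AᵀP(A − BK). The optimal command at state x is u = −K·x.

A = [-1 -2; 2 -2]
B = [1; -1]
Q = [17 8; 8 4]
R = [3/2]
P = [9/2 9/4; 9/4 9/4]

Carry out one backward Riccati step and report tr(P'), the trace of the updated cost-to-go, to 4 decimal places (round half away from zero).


63.7500

BᵀP = [2.2500 0.0000]
S = R + BᵀPB = [3/2] + [2.2500] = [3.7500]
BᵀPA = [-2.2500 -4.5000]
K = S⁻¹·BᵀPA = [-0.6000 -1.2000]
A−BK = [-0.4000 -0.8000; 1.4000 -3.2000]
AᵀP(A−BK) = [3.1500 -7.2000; -7.2000 39.6000]
P' = Q + AᵀP(A−BK) = [20.1500 0.8000; 0.8000 43.6000]
tr(P') = 63.7500


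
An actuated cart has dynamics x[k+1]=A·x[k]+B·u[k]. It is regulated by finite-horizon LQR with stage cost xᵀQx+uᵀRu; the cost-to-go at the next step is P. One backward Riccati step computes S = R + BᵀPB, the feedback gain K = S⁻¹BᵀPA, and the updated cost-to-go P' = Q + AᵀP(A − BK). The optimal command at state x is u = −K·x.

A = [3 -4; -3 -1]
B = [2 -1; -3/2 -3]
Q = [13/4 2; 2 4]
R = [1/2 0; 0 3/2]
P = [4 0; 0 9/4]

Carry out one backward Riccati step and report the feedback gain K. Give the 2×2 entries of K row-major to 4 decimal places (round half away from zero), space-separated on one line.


1.5638 -1.4262 0.1913 1.0012

BᵀP = [8.0000 -3.3750; -4.0000 -6.7500]
S = R + BᵀPB = [1/2 0; 0 3/2] + [21.0625 2.1250; 2.1250 24.2500] = [21.5625 2.1250; 2.1250 25.7500]
BᵀPA = [34.1250 -28.6250; 8.2500 22.7500]
K = S⁻¹·BᵀPA = [1.5638 -1.4262; 0.1913 1.0012]
A−BK = [0.0638 -0.1464; -0.0803 -0.1357]
AᵀP(A−BK) = [1.3084 -0.8406; -0.8406 2.6478]
P' = Q + AᵀP(A−BK) = [4.5584 1.1594; 1.1594 6.6478]
tr(P') = 11.2062


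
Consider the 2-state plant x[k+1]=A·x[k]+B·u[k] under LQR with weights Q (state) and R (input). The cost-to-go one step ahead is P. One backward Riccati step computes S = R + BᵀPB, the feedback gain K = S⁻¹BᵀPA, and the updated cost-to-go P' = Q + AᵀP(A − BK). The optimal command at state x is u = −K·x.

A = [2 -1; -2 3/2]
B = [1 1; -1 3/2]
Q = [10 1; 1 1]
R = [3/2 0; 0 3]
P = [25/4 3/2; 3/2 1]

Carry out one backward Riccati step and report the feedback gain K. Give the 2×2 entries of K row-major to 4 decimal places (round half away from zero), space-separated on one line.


1.2227 -0.6802 0.2672 -0.0162

BᵀP = [4.7500 0.5000; 8.5000 3.0000]
S = R + BᵀPB = [3/2 0; 0 3] + [4.2500 5.5000; 5.5000 13.0000] = [5.7500 5.5000; 5.5000 16.0000]
BᵀPA = [8.5000 -4.0000; 11.0000 -4.0000]
K = S⁻¹·BᵀPA = [1.2227 -0.6802; 0.2672 -0.0162]
A−BK = [0.5101 -0.3036; -1.1781 0.8441]
AᵀP(A−BK) = [3.6680 -2.0405; -2.0405 1.2146]
P' = Q + AᵀP(A−BK) = [13.6680 -1.0405; -1.0405 2.2146]
tr(P') = 15.8826


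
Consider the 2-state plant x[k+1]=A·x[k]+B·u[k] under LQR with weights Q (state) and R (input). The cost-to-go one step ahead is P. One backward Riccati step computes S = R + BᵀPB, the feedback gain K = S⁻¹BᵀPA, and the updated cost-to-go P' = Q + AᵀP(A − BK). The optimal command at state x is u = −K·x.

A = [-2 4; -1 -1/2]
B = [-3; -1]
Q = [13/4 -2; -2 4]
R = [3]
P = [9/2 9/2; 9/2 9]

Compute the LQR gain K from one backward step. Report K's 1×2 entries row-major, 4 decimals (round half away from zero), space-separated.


0.7358 -0.7642

BᵀP = [-18.0000 -22.5000]
S = R + BᵀPB = [3] + [76.5000] = [79.5000]
BᵀPA = [58.5000 -60.7500]
K = S⁻¹·BᵀPA = [0.7358 -0.7642]
A−BK = [0.2075 1.7075; -0.2642 -1.2642]
AᵀP(A−BK) = [1.9528 -0.2972; -0.2972 9.8278]
P' = Q + AᵀP(A−BK) = [5.2028 -2.2972; -2.2972 13.8278]
tr(P') = 19.0307


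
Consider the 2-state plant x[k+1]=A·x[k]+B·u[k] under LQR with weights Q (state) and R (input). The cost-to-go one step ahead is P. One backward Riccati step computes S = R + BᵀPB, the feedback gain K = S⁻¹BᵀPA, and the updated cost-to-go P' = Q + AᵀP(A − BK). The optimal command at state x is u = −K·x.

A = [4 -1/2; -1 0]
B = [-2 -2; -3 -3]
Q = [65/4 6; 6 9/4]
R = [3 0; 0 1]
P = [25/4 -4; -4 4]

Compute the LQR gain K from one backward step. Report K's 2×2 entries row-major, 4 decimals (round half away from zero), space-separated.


0.0364 0.0045 0.1091 0.0136

BᵀP = [-0.5000 -4.0000; -0.5000 -4.0000]
S = R + BᵀPB = [3 0; 0 1] + [13.0000 13.0000; 13.0000 13.0000] = [16.0000 13.0000; 13.0000 14.0000]
BᵀPA = [2.0000 0.2500; 2.0000 0.2500]
K = S⁻¹·BᵀPA = [0.0364 0.0045; 0.1091 0.0136]
A−BK = [4.2909 -0.4636; -0.5636 0.0545]
AᵀP(A−BK) = [135.7091 -14.5364; -14.5364 1.5580]
P' = Q + AᵀP(A−BK) = [151.9591 -8.5364; -8.5364 3.8080]
tr(P') = 155.7670


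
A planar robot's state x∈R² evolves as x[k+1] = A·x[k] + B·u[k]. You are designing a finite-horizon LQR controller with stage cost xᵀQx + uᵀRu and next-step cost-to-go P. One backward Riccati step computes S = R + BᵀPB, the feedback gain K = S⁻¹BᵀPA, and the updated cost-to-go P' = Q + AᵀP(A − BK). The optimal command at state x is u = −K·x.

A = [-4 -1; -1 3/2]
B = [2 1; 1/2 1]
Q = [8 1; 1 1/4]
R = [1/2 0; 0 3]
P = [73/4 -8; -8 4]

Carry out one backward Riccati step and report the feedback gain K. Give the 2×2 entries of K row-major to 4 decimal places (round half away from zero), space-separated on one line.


BᵀP = [32.5000 -14.0000; 10.2500 -4.0000]
S = R + BᵀPB = [1/2 0; 0 3] + [58.0000 18.5000; 18.5000 6.2500] = [58.5000 18.5000; 18.5000 9.2500]
BᵀPA = [-116.0000 -53.5000; -37.0000 -16.2500]
K = S⁻¹·BᵀPA = [-1.9535 -0.9767; -0.0930 0.1967]
A−BK = [0.0000 0.7568; 0.0698 1.7916]
AᵀP(A−BK) = [1.9535 0.9767; 0.9767 2.1911]
P' = Q + AᵀP(A−BK) = [9.9535 1.9767; 1.9767 2.4411]
tr(P') = 12.3946

-1.9535 -0.9767 -0.0930 0.1967


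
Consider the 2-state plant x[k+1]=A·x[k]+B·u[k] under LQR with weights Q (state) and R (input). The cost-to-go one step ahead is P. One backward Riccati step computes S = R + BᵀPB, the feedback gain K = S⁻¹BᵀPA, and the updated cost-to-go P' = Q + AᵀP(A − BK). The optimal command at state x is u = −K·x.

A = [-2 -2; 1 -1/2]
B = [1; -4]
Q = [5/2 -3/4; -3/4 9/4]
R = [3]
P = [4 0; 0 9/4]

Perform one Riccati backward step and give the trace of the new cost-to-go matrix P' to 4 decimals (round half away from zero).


BᵀP = [4.0000 -9.0000]
S = R + BᵀPB = [3] + [40.0000] = [43.0000]
BᵀPA = [-17.0000 -3.5000]
K = S⁻¹·BᵀPA = [-0.3953 -0.0814]
A−BK = [-1.6047 -1.9186; -0.5814 -0.8256]
AᵀP(A−BK) = [11.5291 13.4913; 13.4913 16.2776]
P' = Q + AᵀP(A−BK) = [14.0291 12.7413; 12.7413 18.5276]
tr(P') = 32.5567

32.5567


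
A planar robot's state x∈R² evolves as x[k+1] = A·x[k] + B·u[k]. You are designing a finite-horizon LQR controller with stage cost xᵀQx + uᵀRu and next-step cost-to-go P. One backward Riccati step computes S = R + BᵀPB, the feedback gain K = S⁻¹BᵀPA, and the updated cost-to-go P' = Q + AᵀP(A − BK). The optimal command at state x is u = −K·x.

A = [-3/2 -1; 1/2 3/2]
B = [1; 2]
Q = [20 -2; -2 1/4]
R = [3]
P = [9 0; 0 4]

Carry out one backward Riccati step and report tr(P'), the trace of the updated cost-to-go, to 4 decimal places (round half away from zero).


BᵀP = [9.0000 8.0000]
S = R + BᵀPB = [3] + [25.0000] = [28.0000]
BᵀPA = [-9.5000 3.0000]
K = S⁻¹·BᵀPA = [-0.3393 0.1071]
A−BK = [-1.1607 -1.1071; 1.1786 1.2857]
AᵀP(A−BK) = [18.0268 17.5179; 17.5179 17.6786]
P' = Q + AᵀP(A−BK) = [38.0268 15.5179; 15.5179 17.9286]
tr(P') = 55.9554

55.9554


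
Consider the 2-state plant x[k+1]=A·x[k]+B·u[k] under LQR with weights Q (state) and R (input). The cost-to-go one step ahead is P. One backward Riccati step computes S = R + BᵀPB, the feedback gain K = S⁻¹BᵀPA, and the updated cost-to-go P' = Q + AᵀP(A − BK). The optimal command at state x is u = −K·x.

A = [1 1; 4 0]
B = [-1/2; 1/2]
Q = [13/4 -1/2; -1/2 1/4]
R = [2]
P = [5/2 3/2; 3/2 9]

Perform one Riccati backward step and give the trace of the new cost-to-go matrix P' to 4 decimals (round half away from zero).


113.4697

BᵀP = [-0.5000 3.7500]
S = R + BᵀPB = [2] + [2.1250] = [4.1250]
BᵀPA = [14.5000 -0.5000]
K = S⁻¹·BᵀPA = [3.5152 -0.1212]
A−BK = [2.7576 0.9394; 2.2424 0.0606]
AᵀP(A−BK) = [107.5303 10.2576; 10.2576 2.4394]
P' = Q + AᵀP(A−BK) = [110.7803 9.7576; 9.7576 2.6894]
tr(P') = 113.4697


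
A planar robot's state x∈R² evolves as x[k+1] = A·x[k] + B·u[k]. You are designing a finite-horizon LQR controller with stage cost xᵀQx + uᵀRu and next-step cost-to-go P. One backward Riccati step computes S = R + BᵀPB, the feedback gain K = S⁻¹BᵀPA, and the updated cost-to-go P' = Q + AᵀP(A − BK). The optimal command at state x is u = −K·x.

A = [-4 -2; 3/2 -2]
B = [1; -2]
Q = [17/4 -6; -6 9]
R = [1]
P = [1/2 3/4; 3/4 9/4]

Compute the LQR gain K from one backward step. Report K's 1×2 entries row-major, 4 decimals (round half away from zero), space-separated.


BᵀP = [-1.0000 -3.7500]
S = R + BᵀPB = [1] + [6.5000] = [7.5000]
BᵀPA = [-1.6250 9.5000]
K = S⁻¹·BᵀPA = [-0.2167 1.2667]
A−BK = [-3.7833 -3.2667; 1.0667 0.5333]
AᵀP(A−BK) = [3.7104 3.0583; 3.0583 4.9667]
P' = Q + AᵀP(A−BK) = [7.9604 -2.9417; -2.9417 13.9667]
tr(P') = 21.9271

-0.2167 1.2667


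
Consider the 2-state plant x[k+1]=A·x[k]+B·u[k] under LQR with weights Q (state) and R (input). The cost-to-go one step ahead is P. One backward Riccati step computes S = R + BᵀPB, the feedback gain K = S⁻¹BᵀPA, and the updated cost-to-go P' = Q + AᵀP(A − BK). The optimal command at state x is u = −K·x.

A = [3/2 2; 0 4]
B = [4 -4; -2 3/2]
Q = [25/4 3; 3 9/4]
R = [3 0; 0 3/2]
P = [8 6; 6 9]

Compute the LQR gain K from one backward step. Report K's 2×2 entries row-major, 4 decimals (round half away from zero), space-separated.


BᵀP = [20.0000 6.0000; -23.0000 -10.5000]
S = R + BᵀPB = [3 0; 0 3/2] + [68.0000 -71.0000; -71.0000 76.2500] = [71.0000 -71.0000; -71.0000 77.7500]
BᵀPA = [30.0000 64.0000; -34.5000 -88.0000]
K = S⁻¹·BᵀPA = [-0.2441 -2.6541; -0.6667 -3.5556]
A−BK = [-0.1901 -1.6056; 0.5117 4.0250]
AᵀP(A−BK) = [2.3239 16.9577; 16.9577 128.9765]
P' = Q + AᵀP(A−BK) = [8.5739 19.9577; 19.9577 131.2265]
tr(P') = 139.8005

-0.2441 -2.6541 -0.6667 -3.5556


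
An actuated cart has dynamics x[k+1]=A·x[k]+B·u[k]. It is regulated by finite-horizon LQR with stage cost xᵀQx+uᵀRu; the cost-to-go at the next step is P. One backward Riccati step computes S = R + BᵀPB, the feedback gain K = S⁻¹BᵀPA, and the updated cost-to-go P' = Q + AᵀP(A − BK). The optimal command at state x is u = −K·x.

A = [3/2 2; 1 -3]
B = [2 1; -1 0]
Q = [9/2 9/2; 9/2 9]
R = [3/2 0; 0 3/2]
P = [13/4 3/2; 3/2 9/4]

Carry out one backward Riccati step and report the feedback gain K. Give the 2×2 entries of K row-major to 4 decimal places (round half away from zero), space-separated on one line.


BᵀP = [5.0000 0.7500; 3.2500 1.5000]
S = R + BᵀPB = [3/2 0; 0 3/2] + [9.2500 5.0000; 5.0000 3.2500] = [10.7500 5.0000; 5.0000 4.7500]
BᵀPA = [8.2500 7.7500; 6.3750 2.0000]
K = S⁻¹·BᵀPA = [0.2806 1.0288; 1.0468 -0.6619]
A−BK = [-0.1079 0.6043; 1.2806 -1.9712]
AᵀP(A−BK) = [5.0746 -5.0180; -5.0180 8.6007]
P' = Q + AᵀP(A−BK) = [9.5746 -0.5180; -0.5180 17.6007]
tr(P') = 27.1754

0.2806 1.0288 1.0468 -0.6619


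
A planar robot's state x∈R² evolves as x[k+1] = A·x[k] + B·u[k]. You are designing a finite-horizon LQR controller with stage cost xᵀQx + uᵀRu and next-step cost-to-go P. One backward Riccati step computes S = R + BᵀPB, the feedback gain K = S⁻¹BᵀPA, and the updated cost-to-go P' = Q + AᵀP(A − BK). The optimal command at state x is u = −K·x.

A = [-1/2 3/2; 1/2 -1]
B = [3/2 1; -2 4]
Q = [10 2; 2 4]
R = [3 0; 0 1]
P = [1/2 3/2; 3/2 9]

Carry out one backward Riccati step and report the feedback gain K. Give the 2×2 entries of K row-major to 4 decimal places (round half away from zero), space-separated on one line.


BᵀP = [-2.2500 -15.7500; 6.5000 37.5000]
S = R + BᵀPB = [3 0; 0 1] + [28.1250 -65.2500; -65.2500 156.5000] = [31.1250 -65.2500; -65.2500 157.5000]
BᵀPA = [-6.7500 12.3750; 15.5000 -27.7500]
K = S⁻¹·BᵀPA = [-0.0803 0.2147; 0.0652 -0.0873]
A−BK = [-0.4447 1.2653; 0.0788 -0.2216]
AᵀP(A−BK) = [0.0732 -0.1985; -0.1985 0.5471]
P' = Q + AᵀP(A−BK) = [10.0732 1.8015; 1.8015 4.5471]
tr(P') = 14.6203

-0.0803 0.2147 0.0652 -0.0873


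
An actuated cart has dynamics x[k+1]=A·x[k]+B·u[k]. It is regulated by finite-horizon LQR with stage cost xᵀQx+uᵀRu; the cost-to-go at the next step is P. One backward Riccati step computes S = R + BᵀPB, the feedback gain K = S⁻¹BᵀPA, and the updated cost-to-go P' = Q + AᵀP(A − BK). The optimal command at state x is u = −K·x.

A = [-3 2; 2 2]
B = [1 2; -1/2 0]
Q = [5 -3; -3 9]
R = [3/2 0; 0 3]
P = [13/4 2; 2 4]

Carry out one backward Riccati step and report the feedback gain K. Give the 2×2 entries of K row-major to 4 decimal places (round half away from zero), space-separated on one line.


BᵀP = [2.2500 0.0000; 6.5000 4.0000]
S = R + BᵀPB = [3/2 0; 0 3] + [2.2500 4.5000; 4.5000 13.0000] = [3.7500 4.5000; 4.5000 16.0000]
BᵀPA = [-6.7500 4.5000; -11.5000 21.0000]
K = S⁻¹·BᵀPA = [-1.4151 -0.5660; -0.3208 1.4717]
A−BK = [-0.9434 -0.3774; 1.2925 1.7170]
AᵀP(A−BK) = [8.0094 5.6038; 5.6038 16.6415]
P' = Q + AᵀP(A−BK) = [13.0094 2.6038; 2.6038 25.6415]
tr(P') = 38.6509

-1.4151 -0.5660 -0.3208 1.4717


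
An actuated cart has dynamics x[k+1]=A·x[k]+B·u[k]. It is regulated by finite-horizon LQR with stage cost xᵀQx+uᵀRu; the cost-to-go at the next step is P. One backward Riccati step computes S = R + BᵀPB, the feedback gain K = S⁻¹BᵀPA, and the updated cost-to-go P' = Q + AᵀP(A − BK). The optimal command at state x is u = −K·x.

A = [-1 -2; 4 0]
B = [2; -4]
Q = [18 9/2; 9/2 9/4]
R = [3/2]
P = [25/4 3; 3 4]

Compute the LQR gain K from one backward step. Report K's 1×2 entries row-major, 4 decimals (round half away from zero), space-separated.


BᵀP = [0.5000 -10.0000]
S = R + BᵀPB = [3/2] + [41.0000] = [42.5000]
BᵀPA = [-40.5000 -1.0000]
K = S⁻¹·BᵀPA = [-0.9529 -0.0235]
A−BK = [0.9059 -1.9529; 0.1882 -0.0941]
AᵀP(A−BK) = [7.6559 -12.4529; -12.4529 24.9765]
P' = Q + AᵀP(A−BK) = [25.6559 -7.9529; -7.9529 27.2265]
tr(P') = 52.8824

-0.9529 -0.0235


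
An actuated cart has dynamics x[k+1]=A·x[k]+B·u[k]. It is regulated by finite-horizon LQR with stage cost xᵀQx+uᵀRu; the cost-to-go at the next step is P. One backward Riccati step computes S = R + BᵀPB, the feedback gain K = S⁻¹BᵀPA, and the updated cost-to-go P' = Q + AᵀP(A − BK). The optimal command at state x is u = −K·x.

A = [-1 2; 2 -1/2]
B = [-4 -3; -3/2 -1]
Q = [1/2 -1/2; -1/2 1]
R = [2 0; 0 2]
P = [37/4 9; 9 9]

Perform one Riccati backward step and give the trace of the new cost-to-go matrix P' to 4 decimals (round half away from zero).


BᵀP = [-50.5000 -49.5000; -36.7500 -36.0000]
S = R + BᵀPB = [2 0; 0 2] + [276.2500 201.0000; 201.0000 146.2500] = [278.2500 201.0000; 201.0000 148.2500]
BᵀPA = [-48.5000 -76.2500; -35.2500 -55.5000]
K = S⁻¹·BᵀPA = [-0.1234 -0.1749; -0.0704 -0.1373]
A−BK = [-1.7050 0.8887; 1.7444 -0.8996]
AᵀP(A−BK) = [0.7811 -0.3202; -0.3202 0.2974]
P' = Q + AᵀP(A−BK) = [1.2811 -0.8202; -0.8202 1.2974]
tr(P') = 2.5785

2.5785


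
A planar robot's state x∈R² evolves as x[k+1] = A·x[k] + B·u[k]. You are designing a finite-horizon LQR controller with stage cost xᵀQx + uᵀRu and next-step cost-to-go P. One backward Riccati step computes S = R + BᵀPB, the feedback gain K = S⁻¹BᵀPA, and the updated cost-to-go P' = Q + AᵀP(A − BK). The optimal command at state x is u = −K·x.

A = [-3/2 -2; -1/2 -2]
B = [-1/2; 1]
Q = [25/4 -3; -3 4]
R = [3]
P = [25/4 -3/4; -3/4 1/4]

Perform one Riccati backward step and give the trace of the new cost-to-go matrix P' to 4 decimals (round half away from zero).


BᵀP = [-3.8750 0.6250]
S = R + BᵀPB = [3] + [2.5625] = [5.5625]
BᵀPA = [5.5000 6.5000]
K = S⁻¹·BᵀPA = [0.9888 1.1685]
A−BK = [-1.0056 -1.4157; -1.4888 -3.1685]
AᵀP(A−BK) = [7.5618 9.5730; 9.5730 12.4045]
P' = Q + AᵀP(A−BK) = [13.8118 6.5730; 6.5730 16.4045]
tr(P') = 30.2163

30.2163


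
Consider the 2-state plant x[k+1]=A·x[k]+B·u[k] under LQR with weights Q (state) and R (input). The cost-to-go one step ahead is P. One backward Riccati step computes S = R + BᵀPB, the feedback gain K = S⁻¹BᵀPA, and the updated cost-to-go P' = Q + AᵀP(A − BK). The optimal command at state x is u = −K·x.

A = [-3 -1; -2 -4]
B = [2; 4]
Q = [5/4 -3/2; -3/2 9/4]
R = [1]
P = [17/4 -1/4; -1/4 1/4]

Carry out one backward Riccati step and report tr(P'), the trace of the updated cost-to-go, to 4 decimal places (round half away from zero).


10.3056

BᵀP = [7.5000 0.5000]
S = R + BᵀPB = [1] + [17.0000] = [18.0000]
BᵀPA = [-23.5000 -9.5000]
K = S⁻¹·BᵀPA = [-1.3056 -0.5278]
A−BK = [-0.3889 0.0556; 3.2222 -1.8889]
AᵀP(A−BK) = [5.5694 -1.1528; -1.1528 1.2361]
P' = Q + AᵀP(A−BK) = [6.8194 -2.6528; -2.6528 3.4861]
tr(P') = 10.3056


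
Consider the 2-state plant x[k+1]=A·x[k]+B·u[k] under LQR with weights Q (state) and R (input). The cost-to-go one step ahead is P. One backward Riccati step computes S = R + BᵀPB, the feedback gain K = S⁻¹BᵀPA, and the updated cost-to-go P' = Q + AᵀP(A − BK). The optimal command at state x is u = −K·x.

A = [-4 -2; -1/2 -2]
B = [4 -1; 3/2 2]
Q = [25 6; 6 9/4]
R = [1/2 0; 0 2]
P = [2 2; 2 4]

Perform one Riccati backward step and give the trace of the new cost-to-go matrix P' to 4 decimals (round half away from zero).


BᵀP = [11.0000 14.0000; 2.0000 6.0000]
S = R + BᵀPB = [1/2 0; 0 2] + [65.0000 17.0000; 17.0000 10.0000] = [65.5000 17.0000; 17.0000 12.0000]
BᵀPA = [-51.0000 -50.0000; -11.0000 -16.0000]
K = S⁻¹·BᵀPA = [-0.8551 -0.6600; 0.2948 -0.3984]
A−BK = [-0.2847 0.2414; 0.1932 -0.2133]
AᵀP(A−BK) = [0.6308 -0.0402; -0.0402 0.6278]
P' = Q + AᵀP(A−BK) = [25.6308 5.9598; 5.9598 2.8778]
tr(P') = 28.5086

28.5086


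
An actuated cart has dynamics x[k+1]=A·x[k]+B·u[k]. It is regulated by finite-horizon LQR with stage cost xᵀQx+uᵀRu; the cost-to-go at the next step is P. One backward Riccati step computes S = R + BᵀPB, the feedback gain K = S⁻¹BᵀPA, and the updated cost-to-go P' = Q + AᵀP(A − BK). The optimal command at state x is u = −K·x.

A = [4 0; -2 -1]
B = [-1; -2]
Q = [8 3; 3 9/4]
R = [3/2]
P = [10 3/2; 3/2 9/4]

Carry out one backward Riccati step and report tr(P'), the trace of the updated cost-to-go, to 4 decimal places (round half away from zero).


BᵀP = [-13.0000 -6.0000]
S = R + BᵀPB = [3/2] + [25.0000] = [26.5000]
BᵀPA = [-40.0000 6.0000]
K = S⁻¹·BᵀPA = [-1.5094 0.2264]
A−BK = [2.4906 0.2264; -5.0189 -0.5472]
AᵀP(A−BK) = [84.6226 7.5566; 7.5566 0.8915]
P' = Q + AᵀP(A−BK) = [92.6226 10.5566; 10.5566 3.1415]
tr(P') = 95.7642

95.7642


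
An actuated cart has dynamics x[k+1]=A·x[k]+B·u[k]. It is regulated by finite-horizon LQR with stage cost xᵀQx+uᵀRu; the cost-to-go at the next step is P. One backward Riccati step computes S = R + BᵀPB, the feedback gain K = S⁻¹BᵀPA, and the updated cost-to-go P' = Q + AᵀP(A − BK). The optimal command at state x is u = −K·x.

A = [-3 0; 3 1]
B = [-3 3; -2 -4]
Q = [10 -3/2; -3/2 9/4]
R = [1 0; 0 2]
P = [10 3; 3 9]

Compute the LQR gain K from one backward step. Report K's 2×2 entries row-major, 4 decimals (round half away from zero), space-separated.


0.1656 -0.1656 -0.8232 -0.1646

BᵀP = [-36.0000 -27.0000; 18.0000 -27.0000]
S = R + BᵀPB = [1 0; 0 2] + [162.0000 0.0000; 0.0000 162.0000] = [163.0000 0.0000; 0.0000 164.0000]
BᵀPA = [27.0000 -27.0000; -135.0000 -27.0000]
K = S⁻¹·BᵀPA = [0.1656 -0.1656; -0.8232 -0.1646]
A−BK = [-0.0336 -0.0030; 0.0386 0.0102]
AᵀP(A−BK) = [1.3996 0.2468; 0.2468 0.0825]
P' = Q + AᵀP(A−BK) = [11.3996 -1.2532; -1.2532 2.3325]
tr(P') = 13.7320


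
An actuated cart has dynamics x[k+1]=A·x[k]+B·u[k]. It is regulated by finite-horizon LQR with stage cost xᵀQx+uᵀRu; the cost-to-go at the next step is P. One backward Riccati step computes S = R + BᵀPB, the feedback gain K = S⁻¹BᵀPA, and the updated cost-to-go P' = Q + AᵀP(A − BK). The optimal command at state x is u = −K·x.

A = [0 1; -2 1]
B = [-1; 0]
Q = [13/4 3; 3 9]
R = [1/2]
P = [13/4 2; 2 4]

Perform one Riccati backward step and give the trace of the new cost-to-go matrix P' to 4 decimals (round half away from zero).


27.8833

BᵀP = [-3.2500 -2.0000]
S = R + BᵀPB = [1/2] + [3.2500] = [3.7500]
BᵀPA = [4.0000 -5.2500]
K = S⁻¹·BᵀPA = [1.0667 -1.4000]
A−BK = [1.0667 -0.4000; -2.0000 1.0000]
AᵀP(A−BK) = [11.7333 -6.4000; -6.4000 3.9000]
P' = Q + AᵀP(A−BK) = [14.9833 -3.4000; -3.4000 12.9000]
tr(P') = 27.8833


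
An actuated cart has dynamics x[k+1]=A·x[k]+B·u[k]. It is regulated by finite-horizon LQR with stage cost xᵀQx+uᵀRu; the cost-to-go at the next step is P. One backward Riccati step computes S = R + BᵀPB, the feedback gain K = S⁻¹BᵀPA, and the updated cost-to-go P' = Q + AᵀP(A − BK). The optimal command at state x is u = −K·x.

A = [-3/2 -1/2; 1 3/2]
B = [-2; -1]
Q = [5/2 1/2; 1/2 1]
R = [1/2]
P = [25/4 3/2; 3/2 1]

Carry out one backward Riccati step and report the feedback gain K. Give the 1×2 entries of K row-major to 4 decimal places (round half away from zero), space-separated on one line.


0.5231 0.0308

BᵀP = [-14.0000 -4.0000]
S = R + BᵀPB = [1/2] + [32.0000] = [32.5000]
BᵀPA = [17.0000 1.0000]
K = S⁻¹·BᵀPA = [0.5231 0.0308]
A−BK = [-0.4538 -0.4385; 1.5231 1.5308]
AᵀP(A−BK) = [1.6702 1.5394; 1.5394 1.5317]
P' = Q + AᵀP(A−BK) = [4.1702 2.0394; 2.0394 2.5317]
tr(P') = 6.7019


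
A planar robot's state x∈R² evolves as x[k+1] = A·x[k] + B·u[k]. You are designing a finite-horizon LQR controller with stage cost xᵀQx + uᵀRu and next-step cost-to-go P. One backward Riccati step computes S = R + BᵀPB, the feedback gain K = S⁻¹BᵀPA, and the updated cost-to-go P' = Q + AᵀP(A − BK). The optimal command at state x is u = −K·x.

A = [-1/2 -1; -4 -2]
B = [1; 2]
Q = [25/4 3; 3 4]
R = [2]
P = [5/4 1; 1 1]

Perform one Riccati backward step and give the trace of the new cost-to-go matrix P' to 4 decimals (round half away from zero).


15.7056

BᵀP = [3.2500 3.0000]
S = R + BᵀPB = [2] + [9.2500] = [11.2500]
BᵀPA = [-13.6250 -9.2500]
K = S⁻¹·BᵀPA = [-1.2111 -0.8222]
A−BK = [0.7111 -0.1778; -1.5778 -0.3556]
AᵀP(A−BK) = [3.8111 2.4222; 2.4222 1.6444]
P' = Q + AᵀP(A−BK) = [10.0611 5.4222; 5.4222 5.6444]
tr(P') = 15.7056


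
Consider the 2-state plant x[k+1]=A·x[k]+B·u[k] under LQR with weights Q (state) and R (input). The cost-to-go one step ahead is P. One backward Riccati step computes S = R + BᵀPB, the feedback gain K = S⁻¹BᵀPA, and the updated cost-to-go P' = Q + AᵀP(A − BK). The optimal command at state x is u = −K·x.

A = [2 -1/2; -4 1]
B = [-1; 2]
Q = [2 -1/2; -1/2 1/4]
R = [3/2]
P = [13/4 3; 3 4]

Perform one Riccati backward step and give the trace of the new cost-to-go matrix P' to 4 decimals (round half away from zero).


BᵀP = [2.7500 5.0000]
S = R + BᵀPB = [3/2] + [7.2500] = [8.7500]
BᵀPA = [-14.5000 3.6250]
K = S⁻¹·BᵀPA = [-1.6571 0.4143]
A−BK = [0.3429 -0.0857; -0.6857 0.1714]
AᵀP(A−BK) = [4.9714 -1.2429; -1.2429 0.3107]
P' = Q + AᵀP(A−BK) = [6.9714 -1.7429; -1.7429 0.5607]
tr(P') = 7.5321

7.5321


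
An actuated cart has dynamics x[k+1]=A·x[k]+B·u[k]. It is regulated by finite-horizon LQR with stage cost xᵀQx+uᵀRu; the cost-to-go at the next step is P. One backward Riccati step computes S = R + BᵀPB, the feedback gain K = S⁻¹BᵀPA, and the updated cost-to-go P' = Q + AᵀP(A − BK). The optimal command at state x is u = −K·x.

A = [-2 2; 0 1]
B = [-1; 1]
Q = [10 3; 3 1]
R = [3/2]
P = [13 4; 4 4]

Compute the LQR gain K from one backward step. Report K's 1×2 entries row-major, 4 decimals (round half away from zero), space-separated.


BᵀP = [-9.0000 0.0000]
S = R + BᵀPB = [3/2] + [9.0000] = [10.5000]
BᵀPA = [18.0000 -18.0000]
K = S⁻¹·BᵀPA = [1.7143 -1.7143]
A−BK = [-0.2857 0.2857; -1.7143 2.7143]
AᵀP(A−BK) = [21.1429 -29.1429; -29.1429 41.1429]
P' = Q + AᵀP(A−BK) = [31.1429 -26.1429; -26.1429 42.1429]
tr(P') = 73.2857

1.7143 -1.7143


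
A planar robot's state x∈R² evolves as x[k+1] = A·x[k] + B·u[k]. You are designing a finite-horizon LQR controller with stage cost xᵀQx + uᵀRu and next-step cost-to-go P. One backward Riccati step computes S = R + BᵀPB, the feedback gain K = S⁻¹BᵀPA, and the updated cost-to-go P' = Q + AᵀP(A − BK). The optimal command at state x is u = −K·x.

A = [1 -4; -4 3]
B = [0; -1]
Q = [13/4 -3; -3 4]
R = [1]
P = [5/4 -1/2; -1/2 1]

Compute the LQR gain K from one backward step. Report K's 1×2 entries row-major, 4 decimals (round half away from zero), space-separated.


BᵀP = [0.5000 -1.0000]
S = R + BᵀPB = [1] + [1.0000] = [2.0000]
BᵀPA = [4.5000 -5.0000]
K = S⁻¹·BᵀPA = [2.2500 -2.5000]
A−BK = [1.0000 -4.0000; -1.7500 0.5000]
AᵀP(A−BK) = [11.1250 -15.2500; -15.2500 28.5000]
P' = Q + AᵀP(A−BK) = [14.3750 -18.2500; -18.2500 32.5000]
tr(P') = 46.8750

2.2500 -2.5000


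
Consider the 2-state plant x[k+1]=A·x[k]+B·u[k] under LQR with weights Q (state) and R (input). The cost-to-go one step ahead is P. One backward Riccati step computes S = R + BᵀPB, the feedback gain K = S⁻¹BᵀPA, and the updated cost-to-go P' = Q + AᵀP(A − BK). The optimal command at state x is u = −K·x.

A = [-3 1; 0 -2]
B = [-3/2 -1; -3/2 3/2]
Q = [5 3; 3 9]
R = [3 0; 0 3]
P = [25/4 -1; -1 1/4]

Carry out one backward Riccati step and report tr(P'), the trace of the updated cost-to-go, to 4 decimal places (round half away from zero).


23.2598

BᵀP = [-7.8750 1.1250; -7.7500 1.3750]
S = R + BᵀPB = [3 0; 0 3] + [10.1250 9.5625; 9.5625 9.8125] = [13.1250 9.5625; 9.5625 12.8125]
BᵀPA = [23.6250 -10.1250; 23.2500 -10.5000]
K = S⁻¹·BᵀPA = [1.0475 -0.3822; 1.0328 -0.5343]
A−BK = [-0.3959 -0.1075; 0.0220 -1.7718]
AᵀP(A−BK) = [7.4892 -3.2992; -3.2992 1.7706]
P' = Q + AᵀP(A−BK) = [12.4892 -0.2992; -0.2992 10.7706]
tr(P') = 23.2598


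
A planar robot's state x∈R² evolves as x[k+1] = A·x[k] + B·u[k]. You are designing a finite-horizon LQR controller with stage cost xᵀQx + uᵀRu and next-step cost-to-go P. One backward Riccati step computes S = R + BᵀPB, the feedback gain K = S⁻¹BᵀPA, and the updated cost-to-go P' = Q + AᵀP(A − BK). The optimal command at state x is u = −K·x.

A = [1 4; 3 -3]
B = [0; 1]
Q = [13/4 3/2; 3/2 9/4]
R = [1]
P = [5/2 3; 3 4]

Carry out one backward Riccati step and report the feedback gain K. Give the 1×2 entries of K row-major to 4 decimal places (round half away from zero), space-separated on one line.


BᵀP = [3.0000 4.0000]
S = R + BᵀPB = [1] + [4.0000] = [5.0000]
BᵀPA = [15.0000 0.0000]
K = S⁻¹·BᵀPA = [3.0000 0.0000]
A−BK = [1.0000 4.0000; 0.0000 -3.0000]
AᵀP(A−BK) = [11.5000 1.0000; 1.0000 4.0000]
P' = Q + AᵀP(A−BK) = [14.7500 2.5000; 2.5000 6.2500]
tr(P') = 21.0000

3.0000 0.0000


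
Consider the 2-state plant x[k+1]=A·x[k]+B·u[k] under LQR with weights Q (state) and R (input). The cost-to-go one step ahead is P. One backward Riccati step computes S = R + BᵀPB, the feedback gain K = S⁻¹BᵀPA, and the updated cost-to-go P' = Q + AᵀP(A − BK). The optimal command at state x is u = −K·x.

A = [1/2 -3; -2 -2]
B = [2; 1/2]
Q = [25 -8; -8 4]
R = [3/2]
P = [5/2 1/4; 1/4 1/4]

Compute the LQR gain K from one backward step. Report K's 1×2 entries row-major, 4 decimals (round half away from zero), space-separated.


BᵀP = [5.1250 0.6250]
S = R + BᵀPB = [3/2] + [10.5625] = [12.0625]
BᵀPA = [1.3125 -16.6250]
K = S⁻¹·BᵀPA = [0.1088 -1.3782]
A−BK = [0.2824 -0.2435; -2.0544 -1.3109]
AᵀP(A−BK) = [0.9822 0.3089; 0.3089 3.5868]
P' = Q + AᵀP(A−BK) = [25.9822 -7.6911; -7.6911 7.5868]
tr(P') = 33.5690

0.1088 -1.3782


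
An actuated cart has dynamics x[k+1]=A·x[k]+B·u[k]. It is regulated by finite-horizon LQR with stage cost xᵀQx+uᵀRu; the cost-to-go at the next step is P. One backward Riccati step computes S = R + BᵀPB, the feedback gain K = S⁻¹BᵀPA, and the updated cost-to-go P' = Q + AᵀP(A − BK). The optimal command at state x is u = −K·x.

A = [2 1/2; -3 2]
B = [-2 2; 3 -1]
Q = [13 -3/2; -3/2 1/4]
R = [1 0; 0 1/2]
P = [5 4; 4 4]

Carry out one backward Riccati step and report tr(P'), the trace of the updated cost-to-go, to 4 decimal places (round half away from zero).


16.1536

BᵀP = [2.0000 4.0000; 6.0000 4.0000]
S = R + BᵀPB = [1 0; 0 1/2] + [8.0000 0.0000; 0.0000 8.0000] = [9.0000 0.0000; 0.0000 8.5000]
BᵀPA = [-8.0000 9.0000; 0.0000 11.0000]
K = S⁻¹·BᵀPA = [-0.8889 1.0000; 0.0000 1.2941]
A−BK = [0.2222 -0.0882; -0.3333 0.2941]
AᵀP(A−BK) = [0.8889 -1.0000; -1.0000 2.0147]
P' = Q + AᵀP(A−BK) = [13.8889 -2.5000; -2.5000 2.2647]
tr(P') = 16.1536


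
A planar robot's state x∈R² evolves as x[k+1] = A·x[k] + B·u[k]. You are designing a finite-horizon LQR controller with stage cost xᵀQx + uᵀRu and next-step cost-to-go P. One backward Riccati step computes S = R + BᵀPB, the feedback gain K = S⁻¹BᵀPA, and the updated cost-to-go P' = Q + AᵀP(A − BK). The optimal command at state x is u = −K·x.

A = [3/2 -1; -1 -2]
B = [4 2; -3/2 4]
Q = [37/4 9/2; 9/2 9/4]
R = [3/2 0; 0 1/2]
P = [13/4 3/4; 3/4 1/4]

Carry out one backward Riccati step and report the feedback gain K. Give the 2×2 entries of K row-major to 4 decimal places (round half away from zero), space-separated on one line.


BᵀP = [11.8750 2.6250; 9.5000 2.5000]
S = R + BᵀPB = [3/2 0; 0 1/2] + [43.5625 34.2500; 34.2500 29.0000] = [45.0625 34.2500; 34.2500 29.5000]
BᵀPA = [15.1875 -17.1250; 11.7500 -14.5000]
K = S⁻¹·BᵀPA = [0.2917 -0.0548; 0.0596 -0.4279]
A−BK = [0.2139 0.0750; -0.8007 -0.3705]
AᵀP(A−BK) = [0.1815 -0.0149; -0.0149 0.1070]
P' = Q + AᵀP(A−BK) = [9.4315 4.4851; 4.4851 2.3570]
tr(P') = 11.7885

0.2917 -0.0548 0.0596 -0.4279


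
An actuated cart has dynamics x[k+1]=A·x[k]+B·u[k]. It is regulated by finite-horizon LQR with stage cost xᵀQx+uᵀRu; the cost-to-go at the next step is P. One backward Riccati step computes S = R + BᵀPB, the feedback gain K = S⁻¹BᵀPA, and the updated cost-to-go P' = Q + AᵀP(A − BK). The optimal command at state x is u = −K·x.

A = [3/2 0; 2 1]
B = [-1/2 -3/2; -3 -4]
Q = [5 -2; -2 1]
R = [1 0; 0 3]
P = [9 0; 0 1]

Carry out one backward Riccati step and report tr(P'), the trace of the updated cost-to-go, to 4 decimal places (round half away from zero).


9.9807

BᵀP = [-4.5000 -3.0000; -13.5000 -4.0000]
S = R + BᵀPB = [1 0; 0 3] + [11.2500 18.7500; 18.7500 36.2500] = [12.2500 18.7500; 18.7500 39.2500]
BᵀPA = [-12.7500 -3.0000; -28.2500 -4.0000]
K = S⁻¹·BᵀPA = [0.2263 -0.3308; -0.8279 0.0561]
A−BK = [0.3714 -0.0812; -0.6325 0.2321]
AᵀP(A−BK) = [3.7485 -0.6325; -0.6325 0.2321]
P' = Q + AᵀP(A−BK) = [8.7485 -2.6325; -2.6325 1.2321]
tr(P') = 9.9807


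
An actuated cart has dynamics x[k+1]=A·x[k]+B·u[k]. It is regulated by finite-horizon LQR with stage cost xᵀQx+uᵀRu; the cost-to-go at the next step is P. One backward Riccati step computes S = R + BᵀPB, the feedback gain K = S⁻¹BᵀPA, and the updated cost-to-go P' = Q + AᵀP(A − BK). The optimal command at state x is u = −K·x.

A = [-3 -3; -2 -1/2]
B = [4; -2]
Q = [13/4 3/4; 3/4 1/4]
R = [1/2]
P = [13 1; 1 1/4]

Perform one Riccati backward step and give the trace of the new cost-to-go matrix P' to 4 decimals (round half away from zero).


BᵀP = [50.0000 3.5000]
S = R + BᵀPB = [1/2] + [193.0000] = [193.5000]
BᵀPA = [-157.0000 -151.7500]
K = S⁻¹·BᵀPA = [-0.8114 -0.7842]
A−BK = [0.2455 0.1370; -3.6227 -2.0685]
AᵀP(A−BK) = [2.6150 1.6247; 1.6247 1.0544]
P' = Q + AᵀP(A−BK) = [5.8650 2.3747; 2.3747 1.3044]
tr(P') = 7.1694

7.1694


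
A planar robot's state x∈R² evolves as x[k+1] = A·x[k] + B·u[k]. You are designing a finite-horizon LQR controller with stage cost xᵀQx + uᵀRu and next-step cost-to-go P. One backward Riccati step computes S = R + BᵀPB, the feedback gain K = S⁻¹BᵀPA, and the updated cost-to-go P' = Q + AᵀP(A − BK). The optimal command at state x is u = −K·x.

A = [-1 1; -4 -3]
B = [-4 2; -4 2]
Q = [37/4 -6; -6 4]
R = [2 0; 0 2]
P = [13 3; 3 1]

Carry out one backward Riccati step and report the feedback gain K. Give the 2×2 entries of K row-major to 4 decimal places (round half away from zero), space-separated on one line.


0.3184 -0.0398 -0.1592 0.0199

BᵀP = [-64.0000 -16.0000; 32.0000 8.0000]
S = R + BᵀPB = [2 0; 0 2] + [320.0000 -160.0000; -160.0000 80.0000] = [322.0000 -160.0000; -160.0000 82.0000]
BᵀPA = [128.0000 -16.0000; -64.0000 8.0000]
K = S⁻¹·BᵀPA = [0.3184 -0.0398; -0.1592 0.0199]
A−BK = [0.5920 0.8010; -2.4080 -3.1990]
AᵀP(A−BK) = [2.0547 2.3682; 2.3682 3.2040]
P' = Q + AᵀP(A−BK) = [11.3047 -3.6318; -3.6318 7.2040]
tr(P') = 18.5087


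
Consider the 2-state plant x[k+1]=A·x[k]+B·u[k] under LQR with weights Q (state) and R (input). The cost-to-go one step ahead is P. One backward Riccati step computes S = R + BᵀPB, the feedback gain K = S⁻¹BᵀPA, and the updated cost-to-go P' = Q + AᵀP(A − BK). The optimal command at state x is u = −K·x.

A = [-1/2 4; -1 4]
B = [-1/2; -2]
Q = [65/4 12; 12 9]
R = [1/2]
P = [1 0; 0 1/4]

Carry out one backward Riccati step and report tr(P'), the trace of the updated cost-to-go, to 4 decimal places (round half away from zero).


36.2857

BᵀP = [-0.5000 -0.5000]
S = R + BᵀPB = [1/2] + [1.2500] = [1.7500]
BᵀPA = [0.7500 -4.0000]
K = S⁻¹·BᵀPA = [0.4286 -2.2857]
A−BK = [-0.2857 2.8571; -0.1429 -0.5714]
AᵀP(A−BK) = [0.1786 -1.2857; -1.2857 10.8571]
P' = Q + AᵀP(A−BK) = [16.4286 10.7143; 10.7143 19.8571]
tr(P') = 36.2857


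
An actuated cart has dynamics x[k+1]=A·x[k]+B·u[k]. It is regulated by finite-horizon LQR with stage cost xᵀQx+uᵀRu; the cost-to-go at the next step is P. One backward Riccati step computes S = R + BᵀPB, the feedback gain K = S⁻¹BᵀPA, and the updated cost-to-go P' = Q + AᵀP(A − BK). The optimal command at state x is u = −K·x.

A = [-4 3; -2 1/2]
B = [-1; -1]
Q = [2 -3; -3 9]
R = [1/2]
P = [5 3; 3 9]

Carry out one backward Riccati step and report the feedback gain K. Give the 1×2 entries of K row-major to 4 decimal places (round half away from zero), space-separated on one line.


BᵀP = [-8.0000 -12.0000]
S = R + BᵀPB = [1/2] + [20.0000] = [20.5000]
BᵀPA = [56.0000 -30.0000]
K = S⁻¹·BᵀPA = [2.7317 -1.4634]
A−BK = [-1.2683 1.5366; 0.7317 -0.9634]
AᵀP(A−BK) = [11.0244 -11.0488; -11.0488 12.3476]
P' = Q + AᵀP(A−BK) = [13.0244 -14.0488; -14.0488 21.3476]
tr(P') = 34.3720

2.7317 -1.4634


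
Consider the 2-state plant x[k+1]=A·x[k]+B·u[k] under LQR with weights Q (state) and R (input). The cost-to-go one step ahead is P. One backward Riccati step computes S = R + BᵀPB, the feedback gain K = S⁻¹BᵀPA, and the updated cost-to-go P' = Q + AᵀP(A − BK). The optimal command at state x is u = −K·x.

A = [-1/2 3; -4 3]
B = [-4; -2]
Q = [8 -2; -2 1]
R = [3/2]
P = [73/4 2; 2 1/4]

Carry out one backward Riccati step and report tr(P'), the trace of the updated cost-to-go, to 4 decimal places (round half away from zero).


10.4561

BᵀP = [-77.0000 -8.5000]
S = R + BᵀPB = [3/2] + [325.0000] = [326.5000]
BᵀPA = [72.5000 -256.5000]
K = S⁻¹·BᵀPA = [0.2221 -0.7856]
A−BK = [0.3882 -0.1424; -3.5559 1.4288]
AᵀP(A−BK) = [0.4637 -0.4186; -0.4186 0.9923]
P' = Q + AᵀP(A−BK) = [8.4637 -2.4186; -2.4186 1.9923]
tr(P') = 10.4561


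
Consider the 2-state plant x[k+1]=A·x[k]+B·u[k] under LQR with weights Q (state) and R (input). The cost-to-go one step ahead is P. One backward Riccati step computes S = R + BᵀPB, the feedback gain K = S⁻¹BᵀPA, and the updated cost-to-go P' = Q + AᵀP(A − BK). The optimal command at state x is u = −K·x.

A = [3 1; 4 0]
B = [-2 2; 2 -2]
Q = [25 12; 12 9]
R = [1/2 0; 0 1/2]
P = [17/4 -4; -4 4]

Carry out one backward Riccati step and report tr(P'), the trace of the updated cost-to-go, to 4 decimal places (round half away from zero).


37.1054

BᵀP = [-16.5000 16.0000; 16.5000 -16.0000]
S = R + BᵀPB = [1/2 0; 0 1/2] + [65.0000 -65.0000; -65.0000 65.0000] = [65.5000 -65.0000; -65.0000 65.5000]
BᵀPA = [14.5000 -16.5000; -14.5000 16.5000]
K = S⁻¹·BᵀPA = [0.1111 -0.1264; -0.1111 0.1264]
A−BK = [3.4444 0.4943; 3.5556 0.5057]
AᵀP(A−BK) = [3.0278 0.4167; 0.4167 0.0776]
P' = Q + AᵀP(A−BK) = [28.0278 12.4167; 12.4167 9.0776]
tr(P') = 37.1054


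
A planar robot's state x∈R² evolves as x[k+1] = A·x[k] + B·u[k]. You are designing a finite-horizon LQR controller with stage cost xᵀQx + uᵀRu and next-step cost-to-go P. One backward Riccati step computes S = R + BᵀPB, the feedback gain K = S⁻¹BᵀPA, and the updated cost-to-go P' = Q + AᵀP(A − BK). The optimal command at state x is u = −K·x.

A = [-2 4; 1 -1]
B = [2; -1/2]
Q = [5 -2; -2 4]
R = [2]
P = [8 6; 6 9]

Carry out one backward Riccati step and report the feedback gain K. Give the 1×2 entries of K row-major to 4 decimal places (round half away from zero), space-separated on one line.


BᵀP = [13.0000 7.5000]
S = R + BᵀPB = [2] + [22.2500] = [24.2500]
BᵀPA = [-18.5000 44.5000]
K = S⁻¹·BᵀPA = [-0.7629 1.8351]
A−BK = [-0.4742 0.3299; 0.6186 -0.0825]
AᵀP(A−BK) = [2.8866 -3.0515; -3.0515 7.3402]
P' = Q + AᵀP(A−BK) = [7.8866 -5.0515; -5.0515 11.3402]
tr(P') = 19.2268

-0.7629 1.8351


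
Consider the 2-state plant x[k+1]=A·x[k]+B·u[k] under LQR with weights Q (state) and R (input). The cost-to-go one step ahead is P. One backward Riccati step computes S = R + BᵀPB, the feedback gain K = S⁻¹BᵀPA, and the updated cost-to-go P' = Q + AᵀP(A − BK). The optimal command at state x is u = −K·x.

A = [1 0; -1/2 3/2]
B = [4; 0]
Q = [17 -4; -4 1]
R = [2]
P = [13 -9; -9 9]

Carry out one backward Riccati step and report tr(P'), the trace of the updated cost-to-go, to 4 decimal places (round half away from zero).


BᵀP = [52.0000 -36.0000]
S = R + BᵀPB = [2] + [208.0000] = [210.0000]
BᵀPA = [70.0000 -54.0000]
K = S⁻¹·BᵀPA = [0.3333 -0.2571]
A−BK = [-0.3333 1.0286; -0.5000 1.5000]
AᵀP(A−BK) = [0.9167 -2.2500; -2.2500 6.3643]
P' = Q + AᵀP(A−BK) = [17.9167 -6.2500; -6.2500 7.3643]
tr(P') = 25.2810

25.2810
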